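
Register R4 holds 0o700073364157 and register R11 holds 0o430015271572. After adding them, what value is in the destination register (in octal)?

0o1330110655751

Add column by column in base 8, right to left:
  7+2 = 1 carry 1
  5+7+1 = 5 carry 1
  1+5+1 = 7
  4+1 = 5
  6+7 = 5 carry 1
  3+2+1 = 6
  3+5 = 0 carry 1
  7+1+1 = 1 carry 1
  0+0+1 = 1
  0+0 = 0
  0+3 = 3
  7+4 = 3 carry 1
  final carry 1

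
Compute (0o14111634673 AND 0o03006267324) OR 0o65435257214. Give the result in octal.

0o65435277234

0o14111634673 AND 0o03006267324 = 0o00000224220.
Then OR with 0o65435257214.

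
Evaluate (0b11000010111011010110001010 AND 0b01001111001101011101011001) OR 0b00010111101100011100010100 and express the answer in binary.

0b1010111101101011100011100

0b11000010111011010110001010 AND 0b01001111001101011101011001 = 0b01000010001001010100001000.
Then OR with 0b00010111101100011100010100.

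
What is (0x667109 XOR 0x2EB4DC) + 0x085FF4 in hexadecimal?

0x5125C9

First 0x667109 XOR 0x2EB4DC = 0x48C5D5.
Add column by column in base 16, right to left:
  5+4 = 9
  D+F = C carry 1
  5+F+1 = 5 carry 1
  C+5+1 = 2 carry 1
  8+8+1 = 1 carry 1
  4+0+1 = 5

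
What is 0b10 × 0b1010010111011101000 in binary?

0b10100101110111010000

Multiply each base-2 digit by 2, carrying:
  0×2 = 0 → write 0
  0×2 = 0 → write 0
  0×2 = 0 → write 0
  1×2 = 2 → write 0 carry 1
  0×2+1 = 1 → write 1
  1×2 = 2 → write 0 carry 1
  1×2+1 = 3 → write 1 carry 1
  1×2+1 = 3 → write 1 carry 1
  0×2+1 = 1 → write 1
  1×2 = 2 → write 0 carry 1
  1×2+1 = 3 → write 1 carry 1
  1×2+1 = 3 → write 1 carry 1
  0×2+1 = 1 → write 1
  1×2 = 2 → write 0 carry 1
  0×2+1 = 1 → write 1
  0×2 = 0 → write 0
  1×2 = 2 → write 0 carry 1
  0×2+1 = 1 → write 1
  1×2 = 2 → write 0 carry 1
  remaining carry: 1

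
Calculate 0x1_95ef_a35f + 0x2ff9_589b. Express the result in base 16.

Add column by column in base 16, right to left:
  f+b = a carry 1
  5+9+1 = f
  3+8 = b
  a+5 = f
  f+9 = 8 carry 1
  e+f+1 = e carry 1
  5+f+1 = 5 carry 1
  9+2+1 = c
  1+0 = 1

0x1c5e8fbfa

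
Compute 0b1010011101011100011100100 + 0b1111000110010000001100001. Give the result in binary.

Add column by column in base 2, right to left:
  0+1 = 1
  0+0 = 0
  1+0 = 1
  0+0 = 0
  0+0 = 0
  1+1 = 0 carry 1
  1+1+1 = 1 carry 1
  1+0+1 = 0 carry 1
  0+0+1 = 1
  0+0 = 0
  0+0 = 0
  1+0 = 1
  1+0 = 1
  1+1 = 0 carry 1
  0+0+1 = 1
  1+0 = 1
  0+1 = 1
  1+1 = 0 carry 1
  1+0+1 = 0 carry 1
  1+0+1 = 0 carry 1
  0+0+1 = 1
  0+1 = 1
  1+1 = 0 carry 1
  0+1+1 = 0 carry 1
  1+1+1 = 1 carry 1
  final carry 1

0b11001100011101100101000101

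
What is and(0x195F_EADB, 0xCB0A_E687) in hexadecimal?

0x090AE283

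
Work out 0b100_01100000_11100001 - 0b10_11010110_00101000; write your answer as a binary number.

Subtract column by column in base 2:
  1-0 → 1
  0-0 → 0
  0-0 → 0
  0-1 → 1 (borrow)
  0-0-1 → 1 (borrow)
  1-1-1 → 1 (borrow)
  1-0-1 → 0
  1-0 → 1
  0-0 → 0
  0-1 → 1 (borrow)
  0-1-1 → 0 (borrow)
  0-0-1 → 1 (borrow)
  0-1-1 → 0 (borrow)
  1-0-1 → 0
  1-1 → 0
  0-1 → 1 (borrow)
  0-0-1 → 1 (borrow)
  0-1-1 → 0 (borrow)
  1-0-1 → 0

0b11000101010111001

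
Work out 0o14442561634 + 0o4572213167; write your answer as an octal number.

Add column by column in base 8, right to left:
  4+7 = 3 carry 1
  3+6+1 = 2 carry 1
  6+1+1 = 0 carry 1
  1+3+1 = 5
  6+1 = 7
  5+2 = 7
  2+2 = 4
  4+7 = 3 carry 1
  4+5+1 = 2 carry 1
  4+4+1 = 1 carry 1
  1+0+1 = 2

0o21234775023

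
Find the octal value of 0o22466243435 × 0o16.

0o404370361626

Multiply each base-8 digit by 14, carrying:
  5×14 = 70 → write 6 carry 8
  3×14+8 = 50 → write 2 carry 6
  4×14+6 = 62 → write 6 carry 7
  3×14+7 = 49 → write 1 carry 6
  4×14+6 = 62 → write 6 carry 7
  2×14+7 = 35 → write 3 carry 4
  6×14+4 = 88 → write 0 carry 11
  6×14+11 = 95 → write 7 carry 11
  4×14+11 = 67 → write 3 carry 8
  2×14+8 = 36 → write 4 carry 4
  2×14+4 = 32 → write 0 carry 4
  remaining carry: 4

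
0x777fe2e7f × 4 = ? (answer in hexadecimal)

0x1ddff8b9fc

Multiply each base-16 digit by 4, carrying:
  f×4 = 60 → write c carry 3
  7×4+3 = 31 → write f carry 1
  e×4+1 = 57 → write 9 carry 3
  2×4+3 = 11 → write b
  e×4 = 56 → write 8 carry 3
  f×4+3 = 63 → write f carry 3
  7×4+3 = 31 → write f carry 1
  7×4+1 = 29 → write d carry 1
  7×4+1 = 29 → write d carry 1
  remaining carry: 1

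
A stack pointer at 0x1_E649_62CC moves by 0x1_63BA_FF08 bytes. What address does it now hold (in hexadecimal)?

0x34A0461D4

Add column by column in base 16, right to left:
  C+8 = 4 carry 1
  C+0+1 = D
  2+F = 1 carry 1
  6+F+1 = 6 carry 1
  9+A+1 = 4 carry 1
  4+B+1 = 0 carry 1
  6+3+1 = A
  E+6 = 4 carry 1
  1+1+1 = 3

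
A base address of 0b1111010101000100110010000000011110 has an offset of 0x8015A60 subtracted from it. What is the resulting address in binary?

0b1111001101000100011100010110111110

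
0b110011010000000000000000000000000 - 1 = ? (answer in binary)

The trailing 25 digits are 0, so subtracting 1 borrows through: they become 1 and the next digit up decrements.

0b110011001111111111111111111111111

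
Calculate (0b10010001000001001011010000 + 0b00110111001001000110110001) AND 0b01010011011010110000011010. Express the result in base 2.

Add column by column in base 2, right to left:
  0+1 = 1
  0+0 = 0
  0+0 = 0
  0+0 = 0
  1+1 = 0 carry 1
  0+1+1 = 0 carry 1
  1+0+1 = 0 carry 1
  1+1+1 = 1 carry 1
  0+1+1 = 0 carry 1
  1+0+1 = 0 carry 1
  0+0+1 = 1
  0+0 = 0
  1+1 = 0 carry 1
  0+0+1 = 1
  0+0 = 0
  0+1 = 1
  0+0 = 0
  0+0 = 0
  1+1 = 0 carry 1
  0+1+1 = 0 carry 1
  0+1+1 = 0 carry 1
  0+0+1 = 1
  1+1 = 0 carry 1
  0+1+1 = 0 carry 1
  0+0+1 = 1
  1+0 = 1
Sum = 0b11001000001010010010000001; now AND with 0b01010011011010110000011010:
  11001000001010010010000001
& 01010011011010110000011010
= 01000000001010010000000000

0b1000000001010010000000000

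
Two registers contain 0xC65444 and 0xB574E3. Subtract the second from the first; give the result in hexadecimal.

0x10DF61

Subtract column by column in base 16:
  4-3 → 1
  4-E → 6 (borrow)
  4-4-1 → F (borrow)
  5-7-1 → D (borrow)
  6-5-1 → 0
  C-B → 1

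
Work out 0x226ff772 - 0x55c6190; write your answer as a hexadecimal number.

0x1d1395e2

Subtract column by column in base 16:
  2-0 → 2
  7-9 → e (borrow)
  7-1-1 → 5
  f-6 → 9
  f-c → 3
  6-5 → 1
  2-5 → d (borrow)
  2-0-1 → 1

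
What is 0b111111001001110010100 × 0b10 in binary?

Multiply each base-2 digit by 2, carrying:
  0×2 = 0 → write 0
  0×2 = 0 → write 0
  1×2 = 2 → write 0 carry 1
  0×2+1 = 1 → write 1
  1×2 = 2 → write 0 carry 1
  0×2+1 = 1 → write 1
  0×2 = 0 → write 0
  1×2 = 2 → write 0 carry 1
  1×2+1 = 3 → write 1 carry 1
  1×2+1 = 3 → write 1 carry 1
  0×2+1 = 1 → write 1
  0×2 = 0 → write 0
  1×2 = 2 → write 0 carry 1
  0×2+1 = 1 → write 1
  0×2 = 0 → write 0
  1×2 = 2 → write 0 carry 1
  1×2+1 = 3 → write 1 carry 1
  1×2+1 = 3 → write 1 carry 1
  1×2+1 = 3 → write 1 carry 1
  1×2+1 = 3 → write 1 carry 1
  1×2+1 = 3 → write 1 carry 1
  remaining carry: 1

0b1111110010011100101000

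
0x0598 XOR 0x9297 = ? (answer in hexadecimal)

XOR each hex digit independently (no carries):
  0^9=9, 5^2=7, 9^9=0, 8^7=F

0x970F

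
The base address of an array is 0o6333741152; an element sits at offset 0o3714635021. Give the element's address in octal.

0o12250576173

Add column by column in base 8, right to left:
  2+1 = 3
  5+2 = 7
  1+0 = 1
  1+5 = 6
  4+3 = 7
  7+6 = 5 carry 1
  3+4+1 = 0 carry 1
  3+1+1 = 5
  3+7 = 2 carry 1
  6+3+1 = 2 carry 1
  final carry 1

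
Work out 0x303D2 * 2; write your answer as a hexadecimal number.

Multiply each base-16 digit by 2, carrying:
  2×2 = 4 → write 4
  D×2 = 26 → write A carry 1
  3×2+1 = 7 → write 7
  0×2 = 0 → write 0
  3×2 = 6 → write 6

0x607A4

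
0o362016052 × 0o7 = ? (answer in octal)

Multiply each base-8 digit by 7, carrying:
  2×7 = 14 → write 6 carry 1
  5×7+1 = 36 → write 4 carry 4
  0×7+4 = 4 → write 4
  6×7 = 42 → write 2 carry 5
  1×7+5 = 12 → write 4 carry 1
  0×7+1 = 1 → write 1
  2×7 = 14 → write 6 carry 1
  6×7+1 = 43 → write 3 carry 5
  3×7+5 = 26 → write 2 carry 3
  remaining carry: 3

0o3236142446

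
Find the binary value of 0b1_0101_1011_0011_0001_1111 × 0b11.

Multiply each base-2 digit by 3, carrying:
  1×3 = 3 → write 1 carry 1
  1×3+1 = 4 → write 0 carry 2
  1×3+2 = 5 → write 1 carry 2
  1×3+2 = 5 → write 1 carry 2
  1×3+2 = 5 → write 1 carry 2
  0×3+2 = 2 → write 0 carry 1
  0×3+1 = 1 → write 1
  0×3 = 0 → write 0
  1×3 = 3 → write 1 carry 1
  1×3+1 = 4 → write 0 carry 2
  0×3+2 = 2 → write 0 carry 1
  0×3+1 = 1 → write 1
  1×3 = 3 → write 1 carry 1
  1×3+1 = 4 → write 0 carry 2
  0×3+2 = 2 → write 0 carry 1
  1×3+1 = 4 → write 0 carry 2
  1×3+2 = 5 → write 1 carry 2
  0×3+2 = 2 → write 0 carry 1
  1×3+1 = 4 → write 0 carry 2
  0×3+2 = 2 → write 0 carry 1
  1×3+1 = 4 → write 0 carry 2
  remaining carry: 10

0b10000010001100101011101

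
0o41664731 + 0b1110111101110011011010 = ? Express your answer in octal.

0b1110111101110011011010 = 0o16756332 in octal.
Add column by column in base 8, right to left:
  1+2 = 3
  3+3 = 6
  7+3 = 2 carry 1
  4+6+1 = 3 carry 1
  6+5+1 = 4 carry 1
  6+7+1 = 6 carry 1
  1+6+1 = 0 carry 1
  4+1+1 = 6

0o60643263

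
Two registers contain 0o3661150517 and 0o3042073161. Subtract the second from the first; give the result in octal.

0o617055336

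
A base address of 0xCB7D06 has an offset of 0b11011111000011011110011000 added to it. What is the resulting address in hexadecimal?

0x447B49E

0b11011111000011011110011000 = 0x37C3798 in hexadecimal.
Add column by column in base 16, right to left:
  6+8 = E
  0+9 = 9
  D+7 = 4 carry 1
  7+3+1 = B
  B+C = 7 carry 1
  C+7+1 = 4 carry 1
  0+3+1 = 4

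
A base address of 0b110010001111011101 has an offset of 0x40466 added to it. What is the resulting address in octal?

0o1624103

0b110010001111011101 = 0o621735 in octal.
0x40466 = 0o1002146 in octal.
Add column by column in base 8, right to left:
  5+6 = 3 carry 1
  3+4+1 = 0 carry 1
  7+1+1 = 1 carry 1
  1+2+1 = 4
  2+0 = 2
  6+0 = 6
  0+1 = 1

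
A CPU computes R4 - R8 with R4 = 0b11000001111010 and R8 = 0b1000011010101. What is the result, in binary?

Subtract column by column in base 2:
  0-1 → 1 (borrow)
  1-0-1 → 0
  0-1 → 1 (borrow)
  1-0-1 → 0
  1-1 → 0
  1-0 → 1
  1-1 → 0
  0-1 → 1 (borrow)
  0-0-1 → 1 (borrow)
  0-0-1 → 1 (borrow)
  0-0-1 → 1 (borrow)
  0-0-1 → 1 (borrow)
  1-1-1 → 1 (borrow)
  1-0-1 → 0

0b1111110100101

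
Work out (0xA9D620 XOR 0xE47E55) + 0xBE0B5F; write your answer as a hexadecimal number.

0x10BB3D4

First 0xA9D620 XOR 0xE47E55 = 0x4DA875.
Add column by column in base 16, right to left:
  5+F = 4 carry 1
  7+5+1 = D
  8+B = 3 carry 1
  A+0+1 = B
  D+E = B carry 1
  4+B+1 = 0 carry 1
  final carry 1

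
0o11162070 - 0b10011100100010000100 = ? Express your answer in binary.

0b110110001101110110100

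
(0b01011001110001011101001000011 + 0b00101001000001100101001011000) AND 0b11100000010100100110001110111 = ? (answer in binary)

Add column by column in base 2, right to left:
  1+0 = 1
  1+0 = 1
  0+0 = 0
  0+1 = 1
  0+1 = 1
  0+0 = 0
  1+1 = 0 carry 1
  0+0+1 = 1
  0+0 = 0
  1+1 = 0 carry 1
  0+0+1 = 1
  1+1 = 0 carry 1
  1+0+1 = 0 carry 1
  1+0+1 = 0 carry 1
  0+1+1 = 0 carry 1
  1+1+1 = 1 carry 1
  0+0+1 = 1
  0+0 = 0
  0+0 = 0
  1+0 = 1
  1+0 = 1
  1+1 = 0 carry 1
  0+0+1 = 1
  0+0 = 0
  1+1 = 0 carry 1
  1+0+1 = 0 carry 1
  0+1+1 = 0 carry 1
  1+0+1 = 0 carry 1
  final carry 1
Sum = 0b10000010110011000010010011011; now AND with 0b11100000010100100110001110111:
  10000010110011000010010011011
& 11100000010100100110001110111
= 10000000010000000010000010011

0b10000000010000000010000010011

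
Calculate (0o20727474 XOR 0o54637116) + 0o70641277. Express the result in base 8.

0o164752061

First 0o20727474 XOR 0o54637116 = 0o74110562.
Add column by column in base 8, right to left:
  2+7 = 1 carry 1
  6+7+1 = 6 carry 1
  5+2+1 = 0 carry 1
  0+1+1 = 2
  1+4 = 5
  1+6 = 7
  4+0 = 4
  7+7 = 6 carry 1
  final carry 1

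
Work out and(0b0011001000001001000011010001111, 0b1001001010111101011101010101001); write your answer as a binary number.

0b0001001000001001000001010001001

AND bit by bit (1 only where both bits are 1):
  0011001000001001000011010001111
& 1001001010111101011101010101001
= 0001001000001001000001010001001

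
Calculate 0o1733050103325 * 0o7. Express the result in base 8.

0o15375430727723

Multiply each base-8 digit by 7, carrying:
  5×7 = 35 → write 3 carry 4
  2×7+4 = 18 → write 2 carry 2
  3×7+2 = 23 → write 7 carry 2
  3×7+2 = 23 → write 7 carry 2
  0×7+2 = 2 → write 2
  1×7 = 7 → write 7
  0×7 = 0 → write 0
  5×7 = 35 → write 3 carry 4
  0×7+4 = 4 → write 4
  3×7 = 21 → write 5 carry 2
  3×7+2 = 23 → write 7 carry 2
  7×7+2 = 51 → write 3 carry 6
  1×7+6 = 13 → write 5 carry 1
  remaining carry: 1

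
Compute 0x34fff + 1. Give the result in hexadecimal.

0x35000

The trailing 3 digits are F (max in base 16), so adding 1 cascades: they roll to 0 and the next digit up increments.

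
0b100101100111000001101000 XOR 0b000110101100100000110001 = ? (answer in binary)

XOR bit by bit (1 where the bits differ):
  100101100111000001101000
^ 000110101100100000110001
= 100011001011100001011001

0b100011001011100001011001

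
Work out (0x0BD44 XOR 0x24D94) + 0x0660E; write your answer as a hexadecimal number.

0x356DE

First 0x0BD44 XOR 0x24D94 = 0x2F0D0.
Add column by column in base 16, right to left:
  0+E = E
  D+0 = D
  0+6 = 6
  F+6 = 5 carry 1
  2+0+1 = 3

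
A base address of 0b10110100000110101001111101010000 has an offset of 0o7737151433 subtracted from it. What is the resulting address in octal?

0b10110100000110101001111101010000 = 0o26406517520 in octal.
Subtract column by column in base 8:
  0-3 → 5 (borrow)
  2-3-1 → 6 (borrow)
  5-4-1 → 0
  7-1 → 6
  1-5 → 4 (borrow)
  5-1-1 → 3
  6-7 → 7 (borrow)
  0-3-1 → 4 (borrow)
  4-7-1 → 4 (borrow)
  6-7-1 → 6 (borrow)
  2-0-1 → 1

0o16447346065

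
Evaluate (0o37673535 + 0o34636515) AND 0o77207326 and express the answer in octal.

0o74002202

Add column by column in base 8, right to left:
  5+5 = 2 carry 1
  3+1+1 = 5
  5+5 = 2 carry 1
  3+6+1 = 2 carry 1
  7+3+1 = 3 carry 1
  6+6+1 = 5 carry 1
  7+4+1 = 4 carry 1
  3+3+1 = 7
Sum = 0o74532252; now AND with 0o77207326:
  7&7=7, 4&7=4, 5&2=0, 3&0=0, 2&7=2, 2&3=2, 5&2=0, 2&6=2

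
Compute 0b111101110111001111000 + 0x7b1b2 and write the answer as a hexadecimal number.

0x26a02a

0b111101110111001111000 = 0x1eee78 in hexadecimal.
Add column by column in base 16, right to left:
  8+2 = a
  7+b = 2 carry 1
  e+1+1 = 0 carry 1
  e+b+1 = a carry 1
  e+7+1 = 6 carry 1
  1+0+1 = 2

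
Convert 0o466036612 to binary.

Each octal digit is 3 bits: 4=100 6=110 6=110 0=000 3=011 6=110 6=110 1=001 2=010.

0b100110110000011110110001010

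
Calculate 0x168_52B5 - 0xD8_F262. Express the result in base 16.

0x8F6053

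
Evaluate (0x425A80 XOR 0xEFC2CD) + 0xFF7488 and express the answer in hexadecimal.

0x1AD0CD5

First 0x425A80 XOR 0xEFC2CD = 0xAD984D.
Add column by column in base 16, right to left:
  D+8 = 5 carry 1
  4+8+1 = D
  8+4 = C
  9+7 = 0 carry 1
  D+F+1 = D carry 1
  A+F+1 = A carry 1
  final carry 1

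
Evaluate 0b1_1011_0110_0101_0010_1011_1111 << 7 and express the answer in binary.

0b11011011001010010101111110000000

Left shift by 7: append 7 zero bits.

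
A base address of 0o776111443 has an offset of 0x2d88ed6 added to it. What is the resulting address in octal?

0x2d88ed6 = 0o266107326 in octal.
Add column by column in base 8, right to left:
  3+6 = 1 carry 1
  4+2+1 = 7
  4+3 = 7
  1+7 = 0 carry 1
  1+0+1 = 2
  1+1 = 2
  6+6 = 4 carry 1
  7+6+1 = 6 carry 1
  7+2+1 = 2 carry 1
  final carry 1

0o1264220771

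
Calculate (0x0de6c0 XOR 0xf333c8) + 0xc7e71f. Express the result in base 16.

0x1c6bc27

First 0x0de6c0 XOR 0xf333c8 = 0xfed508.
Add column by column in base 16, right to left:
  8+f = 7 carry 1
  0+1+1 = 2
  5+7 = c
  d+e = b carry 1
  e+7+1 = 6 carry 1
  f+c+1 = c carry 1
  final carry 1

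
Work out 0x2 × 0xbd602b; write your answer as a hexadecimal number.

Multiply each base-16 digit by 2, carrying:
  b×2 = 22 → write 6 carry 1
  2×2+1 = 5 → write 5
  0×2 = 0 → write 0
  6×2 = 12 → write c
  d×2 = 26 → write a carry 1
  b×2+1 = 23 → write 7 carry 1
  remaining carry: 1

0x17ac056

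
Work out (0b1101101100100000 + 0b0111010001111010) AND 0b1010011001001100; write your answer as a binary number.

0b11000001000

Add column by column in base 2, right to left:
  0+0 = 0
  0+1 = 1
  0+0 = 0
  0+1 = 1
  0+1 = 1
  1+1 = 0 carry 1
  0+1+1 = 0 carry 1
  0+0+1 = 1
  1+0 = 1
  1+0 = 1
  0+1 = 1
  1+0 = 1
  1+1 = 0 carry 1
  0+1+1 = 0 carry 1
  1+1+1 = 1 carry 1
  1+0+1 = 0 carry 1
  final carry 1
Sum = 0b10100111110011010; now AND with 0b1010011001001100:
  10100111110011010
& 01010011001001100
= 00000011000001000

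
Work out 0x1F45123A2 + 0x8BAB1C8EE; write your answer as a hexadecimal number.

0xAAF02EC90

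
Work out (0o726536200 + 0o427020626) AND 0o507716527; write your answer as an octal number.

0o105516026

Add column by column in base 8, right to left:
  0+6 = 6
  0+2 = 2
  2+6 = 0 carry 1
  6+0+1 = 7
  3+2 = 5
  5+0 = 5
  6+7 = 5 carry 1
  2+2+1 = 5
  7+4 = 3 carry 1
  final carry 1
Sum = 0o1355557026; now AND with 0o507716527:
  1&0=0, 3&5=1, 5&0=0, 5&7=5, 5&7=5, 5&1=1, 7&6=6, 0&5=0, 2&2=2, 6&7=6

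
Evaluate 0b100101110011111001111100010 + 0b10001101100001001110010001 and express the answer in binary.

0b110111100000000011101110011

Add column by column in base 2, right to left:
  0+1 = 1
  1+0 = 1
  0+0 = 0
  0+0 = 0
  0+1 = 1
  1+0 = 1
  1+0 = 1
  1+1 = 0 carry 1
  1+1+1 = 1 carry 1
  1+1+1 = 1 carry 1
  0+0+1 = 1
  0+0 = 0
  1+1 = 0 carry 1
  1+0+1 = 0 carry 1
  1+0+1 = 0 carry 1
  1+0+1 = 0 carry 1
  1+0+1 = 0 carry 1
  0+1+1 = 0 carry 1
  0+1+1 = 0 carry 1
  1+0+1 = 0 carry 1
  1+1+1 = 1 carry 1
  1+1+1 = 1 carry 1
  0+0+1 = 1
  1+0 = 1
  0+0 = 0
  0+1 = 1
  1+0 = 1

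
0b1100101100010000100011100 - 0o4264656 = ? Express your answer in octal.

0o141133556

0b1100101100010000100011100 = 0o145420434 in octal.
Subtract column by column in base 8:
  4-6 → 6 (borrow)
  3-5-1 → 5 (borrow)
  4-6-1 → 5 (borrow)
  0-4-1 → 3 (borrow)
  2-6-1 → 3 (borrow)
  4-2-1 → 1
  5-4 → 1
  4-0 → 4
  1-0 → 1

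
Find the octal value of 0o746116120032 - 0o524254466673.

Subtract column by column in base 8:
  2-3 → 7 (borrow)
  3-7-1 → 3 (borrow)
  0-6-1 → 1 (borrow)
  0-6-1 → 1 (borrow)
  2-6-1 → 3 (borrow)
  1-4-1 → 4 (borrow)
  6-4-1 → 1
  1-5 → 4 (borrow)
  1-2-1 → 6 (borrow)
  6-4-1 → 1
  4-2 → 2
  7-5 → 2

0o221641431137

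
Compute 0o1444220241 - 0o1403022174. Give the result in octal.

0o41176045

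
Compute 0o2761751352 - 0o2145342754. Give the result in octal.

0o614406376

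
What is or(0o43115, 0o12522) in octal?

0o53537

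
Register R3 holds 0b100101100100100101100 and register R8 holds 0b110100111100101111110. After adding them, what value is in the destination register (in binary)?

Add column by column in base 2, right to left:
  0+0 = 0
  0+1 = 1
  1+1 = 0 carry 1
  1+1+1 = 1 carry 1
  0+1+1 = 0 carry 1
  1+1+1 = 1 carry 1
  0+1+1 = 0 carry 1
  0+0+1 = 1
  1+1 = 0 carry 1
  0+0+1 = 1
  0+0 = 0
  1+1 = 0 carry 1
  0+1+1 = 0 carry 1
  0+1+1 = 0 carry 1
  1+1+1 = 1 carry 1
  1+0+1 = 0 carry 1
  0+0+1 = 1
  1+1 = 0 carry 1
  0+0+1 = 1
  0+1 = 1
  1+1 = 0 carry 1
  final carry 1

0b1011010100001010101010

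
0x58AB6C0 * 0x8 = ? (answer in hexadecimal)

Multiply each base-16 digit by 8, carrying:
  0×8 = 0 → write 0
  C×8 = 96 → write 0 carry 6
  6×8+6 = 54 → write 6 carry 3
  B×8+3 = 91 → write B carry 5
  A×8+5 = 85 → write 5 carry 5
  8×8+5 = 69 → write 5 carry 4
  5×8+4 = 44 → write C carry 2
  remaining carry: 2

0x2C55B600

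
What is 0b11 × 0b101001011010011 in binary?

0b1111100001111001

Multiply each base-2 digit by 3, carrying:
  1×3 = 3 → write 1 carry 1
  1×3+1 = 4 → write 0 carry 2
  0×3+2 = 2 → write 0 carry 1
  0×3+1 = 1 → write 1
  1×3 = 3 → write 1 carry 1
  0×3+1 = 1 → write 1
  1×3 = 3 → write 1 carry 1
  1×3+1 = 4 → write 0 carry 2
  0×3+2 = 2 → write 0 carry 1
  1×3+1 = 4 → write 0 carry 2
  0×3+2 = 2 → write 0 carry 1
  0×3+1 = 1 → write 1
  1×3 = 3 → write 1 carry 1
  0×3+1 = 1 → write 1
  1×3 = 3 → write 1 carry 1
  remaining carry: 1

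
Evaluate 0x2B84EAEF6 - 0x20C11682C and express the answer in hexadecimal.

0xAC3D46CA

Subtract column by column in base 16:
  6-C → A (borrow)
  F-2-1 → C
  E-8 → 6
  A-6 → 4
  E-1 → D
  4-1 → 3
  8-C → C (borrow)
  B-0-1 → A
  2-2 → 0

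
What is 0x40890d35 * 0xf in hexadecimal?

0x3c807c61b

Multiply each base-16 digit by 15, carrying:
  5×15 = 75 → write b carry 4
  3×15+4 = 49 → write 1 carry 3
  d×15+3 = 198 → write 6 carry 12
  0×15+12 = 12 → write c
  9×15 = 135 → write 7 carry 8
  8×15+8 = 128 → write 0 carry 8
  0×15+8 = 8 → write 8
  4×15 = 60 → write c carry 3
  remaining carry: 3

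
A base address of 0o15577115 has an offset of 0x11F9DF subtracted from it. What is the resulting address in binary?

0b1001010000010001101110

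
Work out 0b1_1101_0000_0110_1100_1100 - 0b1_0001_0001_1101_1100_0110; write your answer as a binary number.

Subtract column by column in base 2:
  0-0 → 0
  0-1 → 1 (borrow)
  1-1-1 → 1 (borrow)
  1-0-1 → 0
  0-0 → 0
  0-0 → 0
  1-1 → 0
  1-1 → 0
  0-1 → 1 (borrow)
  1-0-1 → 0
  1-1 → 0
  0-1 → 1 (borrow)
  0-1-1 → 0 (borrow)
  0-0-1 → 1 (borrow)
  0-0-1 → 1 (borrow)
  0-0-1 → 1 (borrow)
  1-1-1 → 1 (borrow)
  0-0-1 → 1 (borrow)
  1-0-1 → 0
  1-0 → 1
  1-1 → 0

0b10111110100100000110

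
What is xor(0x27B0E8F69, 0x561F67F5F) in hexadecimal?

0x71AF8F036

XOR each hex digit independently (no carries):
  2^5=7, 7^6=1, B^1=A, 0^F=F, E^6=8, 8^7=F, F^F=0, 6^5=3, 9^F=6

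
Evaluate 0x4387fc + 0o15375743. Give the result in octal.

0x4387fc = 0o20703774 in octal.
Add column by column in base 8, right to left:
  4+3 = 7
  7+4 = 3 carry 1
  7+7+1 = 7 carry 1
  3+5+1 = 1 carry 1
  0+7+1 = 0 carry 1
  7+3+1 = 3 carry 1
  0+5+1 = 6
  2+1 = 3

0o36301737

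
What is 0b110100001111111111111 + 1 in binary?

The trailing 13 digits are 1 (max in base 2), so adding 1 cascades: they roll to 0 and the next digit up increments.

0b110100010000000000000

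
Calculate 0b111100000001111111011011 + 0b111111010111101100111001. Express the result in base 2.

Add column by column in base 2, right to left:
  1+1 = 0 carry 1
  1+0+1 = 0 carry 1
  0+0+1 = 1
  1+1 = 0 carry 1
  1+1+1 = 1 carry 1
  0+1+1 = 0 carry 1
  1+0+1 = 0 carry 1
  1+0+1 = 0 carry 1
  1+1+1 = 1 carry 1
  1+1+1 = 1 carry 1
  1+0+1 = 0 carry 1
  1+1+1 = 1 carry 1
  1+1+1 = 1 carry 1
  0+1+1 = 0 carry 1
  0+1+1 = 0 carry 1
  0+0+1 = 1
  0+1 = 1
  0+0 = 0
  0+1 = 1
  0+1 = 1
  1+1 = 0 carry 1
  1+1+1 = 1 carry 1
  1+1+1 = 1 carry 1
  1+1+1 = 1 carry 1
  final carry 1

0b1111011011001101100010100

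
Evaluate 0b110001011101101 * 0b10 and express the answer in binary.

0b1100010111011010

Multiply each base-2 digit by 2, carrying:
  1×2 = 2 → write 0 carry 1
  0×2+1 = 1 → write 1
  1×2 = 2 → write 0 carry 1
  1×2+1 = 3 → write 1 carry 1
  0×2+1 = 1 → write 1
  1×2 = 2 → write 0 carry 1
  1×2+1 = 3 → write 1 carry 1
  1×2+1 = 3 → write 1 carry 1
  0×2+1 = 1 → write 1
  1×2 = 2 → write 0 carry 1
  0×2+1 = 1 → write 1
  0×2 = 0 → write 0
  0×2 = 0 → write 0
  1×2 = 2 → write 0 carry 1
  1×2+1 = 3 → write 1 carry 1
  remaining carry: 1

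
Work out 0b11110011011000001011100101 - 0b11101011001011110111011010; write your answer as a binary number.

Subtract column by column in base 2:
  1-0 → 1
  0-1 → 1 (borrow)
  1-0-1 → 0
  0-1 → 1 (borrow)
  0-1-1 → 0 (borrow)
  1-0-1 → 0
  1-1 → 0
  1-1 → 0
  0-1 → 1 (borrow)
  1-0-1 → 0
  0-1 → 1 (borrow)
  0-1-1 → 0 (borrow)
  0-1-1 → 0 (borrow)
  0-1-1 → 0 (borrow)
  0-0-1 → 1 (borrow)
  1-1-1 → 1 (borrow)
  1-0-1 → 0
  0-0 → 0
  1-1 → 0
  1-1 → 0
  0-0 → 0
  0-1 → 1 (borrow)
  1-0-1 → 0
  1-1 → 0
  1-1 → 0
  1-1 → 0

0b1000001100010100001011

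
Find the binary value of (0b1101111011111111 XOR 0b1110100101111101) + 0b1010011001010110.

First 0b1101111011111111 XOR 0b1110100101111101 = 0b0011011110000010.
Add column by column in base 2, right to left:
  0+0 = 0
  1+1 = 0 carry 1
  0+1+1 = 0 carry 1
  0+0+1 = 1
  0+1 = 1
  0+0 = 0
  0+1 = 1
  1+0 = 1
  1+0 = 1
  1+1 = 0 carry 1
  1+1+1 = 1 carry 1
  0+0+1 = 1
  1+0 = 1
  1+1 = 0 carry 1
  0+0+1 = 1
  0+1 = 1

0b1101110111011000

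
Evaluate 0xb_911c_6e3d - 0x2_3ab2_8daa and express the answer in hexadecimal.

0x95669e093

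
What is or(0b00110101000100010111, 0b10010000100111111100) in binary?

0b10110101100111111111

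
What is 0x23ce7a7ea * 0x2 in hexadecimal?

0x479cf4fd4

Multiply each base-16 digit by 2, carrying:
  a×2 = 20 → write 4 carry 1
  e×2+1 = 29 → write d carry 1
  7×2+1 = 15 → write f
  a×2 = 20 → write 4 carry 1
  7×2+1 = 15 → write f
  e×2 = 28 → write c carry 1
  c×2+1 = 25 → write 9 carry 1
  3×2+1 = 7 → write 7
  2×2 = 4 → write 4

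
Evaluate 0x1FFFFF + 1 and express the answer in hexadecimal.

The trailing 5 digits are F (max in base 16), so adding 1 cascades: they roll to 0 and the next digit up increments.

0x200000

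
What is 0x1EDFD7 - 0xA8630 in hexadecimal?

Subtract column by column in base 16:
  7-0 → 7
  D-3 → A
  F-6 → 9
  D-8 → 5
  E-A → 4
  1-0 → 1

0x1459A7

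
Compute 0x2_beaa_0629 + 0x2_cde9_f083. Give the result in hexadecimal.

0x58c93f6ac

Add column by column in base 16, right to left:
  9+3 = c
  2+8 = a
  6+0 = 6
  0+f = f
  a+9 = 3 carry 1
  a+e+1 = 9 carry 1
  e+d+1 = c carry 1
  b+c+1 = 8 carry 1
  2+2+1 = 5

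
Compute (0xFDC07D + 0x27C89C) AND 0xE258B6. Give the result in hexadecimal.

0x200810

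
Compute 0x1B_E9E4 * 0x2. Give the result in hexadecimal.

Multiply each base-16 digit by 2, carrying:
  4×2 = 8 → write 8
  E×2 = 28 → write C carry 1
  9×2+1 = 19 → write 3 carry 1
  E×2+1 = 29 → write D carry 1
  B×2+1 = 23 → write 7 carry 1
  1×2+1 = 3 → write 3

0x37D3C8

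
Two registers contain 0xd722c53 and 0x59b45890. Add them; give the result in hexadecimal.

0x672684e3

Add column by column in base 16, right to left:
  3+0 = 3
  5+9 = e
  c+8 = 4 carry 1
  2+5+1 = 8
  2+4 = 6
  7+b = 2 carry 1
  d+9+1 = 7 carry 1
  0+5+1 = 6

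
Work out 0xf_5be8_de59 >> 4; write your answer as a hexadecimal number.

Shifting right by 4 bits = 1 hex digit: drop the last 1.

0xf5be8de5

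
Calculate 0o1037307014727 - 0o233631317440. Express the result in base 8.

Subtract column by column in base 8:
  7-0 → 7
  2-4 → 6 (borrow)
  7-4-1 → 2
  4-7 → 5 (borrow)
  1-1-1 → 7 (borrow)
  0-3-1 → 4 (borrow)
  7-1-1 → 5
  0-3 → 5 (borrow)
  3-6-1 → 4 (borrow)
  7-3-1 → 3
  3-3 → 0
  0-2 → 6 (borrow)
  1-0-1 → 0

0o603455475267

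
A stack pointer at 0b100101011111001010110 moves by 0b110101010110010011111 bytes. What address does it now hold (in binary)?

0b1011010110101011110101

Add column by column in base 2, right to left:
  0+1 = 1
  1+1 = 0 carry 1
  1+1+1 = 1 carry 1
  0+1+1 = 0 carry 1
  1+1+1 = 1 carry 1
  0+0+1 = 1
  1+0 = 1
  0+1 = 1
  0+0 = 0
  1+0 = 1
  1+1 = 0 carry 1
  1+1+1 = 1 carry 1
  1+0+1 = 0 carry 1
  1+1+1 = 1 carry 1
  0+0+1 = 1
  1+1 = 0 carry 1
  0+0+1 = 1
  1+1 = 0 carry 1
  0+0+1 = 1
  0+1 = 1
  1+1 = 0 carry 1
  final carry 1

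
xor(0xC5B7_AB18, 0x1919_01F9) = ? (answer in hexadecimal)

XOR each hex digit independently (no carries):
  C^1=D, 5^9=C, B^1=A, 7^9=E, A^0=A, B^1=A, 1^F=E, 8^9=1

0xDCAEAAE1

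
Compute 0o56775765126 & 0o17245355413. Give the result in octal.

0o16245345002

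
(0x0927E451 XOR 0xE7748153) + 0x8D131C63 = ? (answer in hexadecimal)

0x17B668165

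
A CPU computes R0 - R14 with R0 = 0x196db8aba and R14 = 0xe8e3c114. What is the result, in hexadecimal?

0xadf7c9a6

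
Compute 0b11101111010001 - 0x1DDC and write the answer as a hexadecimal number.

0b11101111010001 = 0x3BD1 in hexadecimal.
Subtract column by column in base 16:
  1-C → 5 (borrow)
  D-D-1 → F (borrow)
  B-D-1 → D (borrow)
  3-1-1 → 1

0x1DF5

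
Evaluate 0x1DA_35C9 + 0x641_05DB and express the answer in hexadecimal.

0x81B3BA4

Add column by column in base 16, right to left:
  9+B = 4 carry 1
  C+D+1 = A carry 1
  5+5+1 = B
  3+0 = 3
  A+1 = B
  D+4 = 1 carry 1
  1+6+1 = 8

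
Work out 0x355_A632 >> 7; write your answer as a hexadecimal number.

7 bits is not a whole number of base-16 digits; in binary: 11010101011010011000110010 >> 7 = 1101010101101001100.

0x6AB4C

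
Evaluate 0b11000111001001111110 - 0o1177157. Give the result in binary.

0b1110111010000001111

0o1177157 = 0b1001111111001101111 in binary.
Subtract column by column in base 2:
  0-1 → 1 (borrow)
  1-1-1 → 1 (borrow)
  1-1-1 → 1 (borrow)
  1-1-1 → 1 (borrow)
  1-0-1 → 0
  1-1 → 0
  1-1 → 0
  0-0 → 0
  0-0 → 0
  1-1 → 0
  0-1 → 1 (borrow)
  0-1-1 → 0 (borrow)
  1-1-1 → 1 (borrow)
  1-1-1 → 1 (borrow)
  1-1-1 → 1 (borrow)
  0-1-1 → 0 (borrow)
  0-0-1 → 1 (borrow)
  0-0-1 → 1 (borrow)
  1-1-1 → 1 (borrow)
  1-0-1 → 0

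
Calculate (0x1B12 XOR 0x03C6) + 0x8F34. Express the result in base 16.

0xA808

First 0x1B12 XOR 0x03C6 = 0x18D4.
Add column by column in base 16, right to left:
  4+4 = 8
  D+3 = 0 carry 1
  8+F+1 = 8 carry 1
  1+8+1 = A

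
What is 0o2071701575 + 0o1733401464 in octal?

0o4025303261

Add column by column in base 8, right to left:
  5+4 = 1 carry 1
  7+6+1 = 6 carry 1
  5+4+1 = 2 carry 1
  1+1+1 = 3
  0+0 = 0
  7+4 = 3 carry 1
  1+3+1 = 5
  7+3 = 2 carry 1
  0+7+1 = 0 carry 1
  2+1+1 = 4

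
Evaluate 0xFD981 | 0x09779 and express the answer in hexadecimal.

0xFDFF9

OR each hex digit independently (no carries):
  F|0=F, D|9=D, 9|7=F, 8|7=F, 1|9=9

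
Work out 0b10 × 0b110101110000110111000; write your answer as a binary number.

Multiply each base-2 digit by 2, carrying:
  0×2 = 0 → write 0
  0×2 = 0 → write 0
  0×2 = 0 → write 0
  1×2 = 2 → write 0 carry 1
  1×2+1 = 3 → write 1 carry 1
  1×2+1 = 3 → write 1 carry 1
  0×2+1 = 1 → write 1
  1×2 = 2 → write 0 carry 1
  1×2+1 = 3 → write 1 carry 1
  0×2+1 = 1 → write 1
  0×2 = 0 → write 0
  0×2 = 0 → write 0
  0×2 = 0 → write 0
  1×2 = 2 → write 0 carry 1
  1×2+1 = 3 → write 1 carry 1
  1×2+1 = 3 → write 1 carry 1
  0×2+1 = 1 → write 1
  1×2 = 2 → write 0 carry 1
  0×2+1 = 1 → write 1
  1×2 = 2 → write 0 carry 1
  1×2+1 = 3 → write 1 carry 1
  remaining carry: 1

0b1101011100001101110000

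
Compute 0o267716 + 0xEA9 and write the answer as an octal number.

0o277167

0xEA9 = 0o7251 in octal.
Add column by column in base 8, right to left:
  6+1 = 7
  1+5 = 6
  7+2 = 1 carry 1
  7+7+1 = 7 carry 1
  6+0+1 = 7
  2+0 = 2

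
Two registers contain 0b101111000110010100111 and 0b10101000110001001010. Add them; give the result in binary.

Add column by column in base 2, right to left:
  1+0 = 1
  1+1 = 0 carry 1
  1+0+1 = 0 carry 1
  0+1+1 = 0 carry 1
  0+0+1 = 1
  1+0 = 1
  0+1 = 1
  1+0 = 1
  0+0 = 0
  0+0 = 0
  1+1 = 0 carry 1
  1+1+1 = 1 carry 1
  0+0+1 = 1
  0+0 = 0
  0+0 = 0
  1+1 = 0 carry 1
  1+0+1 = 0 carry 1
  1+1+1 = 1 carry 1
  1+0+1 = 0 carry 1
  0+1+1 = 0 carry 1
  1+0+1 = 0 carry 1
  final carry 1

0b1000100001100011110001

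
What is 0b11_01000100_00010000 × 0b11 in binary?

0b10011100110000110000

Multiply each base-2 digit by 3, carrying:
  0×3 = 0 → write 0
  0×3 = 0 → write 0
  0×3 = 0 → write 0
  0×3 = 0 → write 0
  1×3 = 3 → write 1 carry 1
  0×3+1 = 1 → write 1
  0×3 = 0 → write 0
  0×3 = 0 → write 0
  0×3 = 0 → write 0
  0×3 = 0 → write 0
  1×3 = 3 → write 1 carry 1
  0×3+1 = 1 → write 1
  0×3 = 0 → write 0
  0×3 = 0 → write 0
  1×3 = 3 → write 1 carry 1
  0×3+1 = 1 → write 1
  1×3 = 3 → write 1 carry 1
  1×3+1 = 4 → write 0 carry 2
  remaining carry: 10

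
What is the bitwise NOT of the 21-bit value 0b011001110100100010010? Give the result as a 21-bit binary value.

0b100110001011011101101

Invert each bit: 011001110100100010010 → 100110001011011101101.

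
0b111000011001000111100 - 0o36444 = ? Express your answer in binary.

0o36444 = 0b11110100100100 in binary.
Subtract column by column in base 2:
  0-0 → 0
  0-0 → 0
  1-1 → 0
  1-0 → 1
  1-0 → 1
  1-1 → 0
  0-0 → 0
  0-0 → 0
  0-1 → 1 (borrow)
  1-0-1 → 0
  0-1 → 1 (borrow)
  0-1-1 → 0 (borrow)
  1-1-1 → 1 (borrow)
  1-1-1 → 1 (borrow)
  0-0-1 → 1 (borrow)
  0-0-1 → 1 (borrow)
  0-0-1 → 1 (borrow)
  0-0-1 → 1 (borrow)
  1-0-1 → 0
  1-0 → 1
  1-0 → 1

0b110111111010100011000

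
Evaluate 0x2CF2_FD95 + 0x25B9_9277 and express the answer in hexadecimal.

Add column by column in base 16, right to left:
  5+7 = C
  9+7 = 0 carry 1
  D+2+1 = 0 carry 1
  F+9+1 = 9 carry 1
  2+9+1 = C
  F+B = A carry 1
  C+5+1 = 2 carry 1
  2+2+1 = 5

0x52AC900C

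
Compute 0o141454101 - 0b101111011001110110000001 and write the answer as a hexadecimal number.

0o141454101 = 0x1865841 in hexadecimal.
0b101111011001110110000001 = 0xbd9d81 in hexadecimal.
Subtract column by column in base 16:
  1-1 → 0
  4-8 → c (borrow)
  8-d-1 → a (borrow)
  5-9-1 → b (borrow)
  6-d-1 → 8 (borrow)
  8-b-1 → c (borrow)
  1-0-1 → 0

0xc8bac0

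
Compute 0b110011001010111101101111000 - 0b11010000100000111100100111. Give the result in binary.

0b11001000110110110001010001

Subtract column by column in base 2:
  0-1 → 1 (borrow)
  0-1-1 → 0 (borrow)
  0-1-1 → 0 (borrow)
  1-0-1 → 0
  1-0 → 1
  1-1 → 0
  1-0 → 1
  0-0 → 0
  1-1 → 0
  1-1 → 0
  0-1 → 1 (borrow)
  1-1-1 → 1 (borrow)
  1-0-1 → 0
  1-0 → 1
  1-0 → 1
  0-0 → 0
  1-0 → 1
  0-1 → 1 (borrow)
  1-0-1 → 0
  0-0 → 0
  0-0 → 0
  1-0 → 1
  1-1 → 0
  0-0 → 0
  0-1 → 1 (borrow)
  1-1-1 → 1 (borrow)
  1-0-1 → 0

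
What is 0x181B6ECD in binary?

0b11000000110110110111011001101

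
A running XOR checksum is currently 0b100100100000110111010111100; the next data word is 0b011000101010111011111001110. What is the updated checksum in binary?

XOR bit by bit (1 where the bits differ):
  100100100000110111010111100
^ 011000101010111011111001110
= 111100001010001100101110010

0b111100001010001100101110010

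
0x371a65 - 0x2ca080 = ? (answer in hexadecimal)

Subtract column by column in base 16:
  5-0 → 5
  6-8 → e (borrow)
  a-0-1 → 9
  1-a → 7 (borrow)
  7-c-1 → a (borrow)
  3-2-1 → 0

0xa79e5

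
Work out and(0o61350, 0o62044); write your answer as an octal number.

AND each oct digit independently (no carries):
  6&6=6, 1&2=0, 3&0=0, 5&4=4, 0&4=0

0o60040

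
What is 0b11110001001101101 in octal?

Group the bits in threes: 011 110 001 001 101 101 → 361155.

0o361155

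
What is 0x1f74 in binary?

0b1111101110100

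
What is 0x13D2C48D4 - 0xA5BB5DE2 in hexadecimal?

0x9770EAF2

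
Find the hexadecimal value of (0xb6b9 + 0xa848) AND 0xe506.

Add column by column in base 16, right to left:
  9+8 = 1 carry 1
  b+4+1 = 0 carry 1
  6+8+1 = f
  b+a = 5 carry 1
  final carry 1
Sum = 0x15f01; now AND with 0xe506:
  1&0=0, 5&e=4, f&5=5, 0&0=0, 1&6=0

0x4500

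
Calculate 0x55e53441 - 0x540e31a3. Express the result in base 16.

0x1d7029e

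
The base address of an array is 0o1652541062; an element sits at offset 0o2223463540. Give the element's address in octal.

0o4076224622

Add column by column in base 8, right to left:
  2+0 = 2
  6+4 = 2 carry 1
  0+5+1 = 6
  1+3 = 4
  4+6 = 2 carry 1
  5+4+1 = 2 carry 1
  2+3+1 = 6
  5+2 = 7
  6+2 = 0 carry 1
  1+2+1 = 4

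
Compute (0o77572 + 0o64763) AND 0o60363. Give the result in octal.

0o60141

Add column by column in base 8, right to left:
  2+3 = 5
  7+6 = 5 carry 1
  5+7+1 = 5 carry 1
  7+4+1 = 4 carry 1
  7+6+1 = 6 carry 1
  final carry 1
Sum = 0o164555; now AND with 0o60363:
  1&0=0, 6&6=6, 4&0=0, 5&3=1, 5&6=4, 5&3=1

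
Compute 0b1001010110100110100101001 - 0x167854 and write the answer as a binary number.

0x167854 = 0b101100111100001010100 in binary.
Subtract column by column in base 2:
  1-0 → 1
  0-0 → 0
  0-1 → 1 (borrow)
  1-0-1 → 0
  0-1 → 1 (borrow)
  1-0-1 → 0
  0-1 → 1 (borrow)
  0-0-1 → 1 (borrow)
  1-0-1 → 0
  0-0 → 0
  1-0 → 1
  1-1 → 0
  0-1 → 1 (borrow)
  0-1-1 → 0 (borrow)
  1-1-1 → 1 (borrow)
  0-0-1 → 1 (borrow)
  1-0-1 → 0
  1-1 → 0
  0-1 → 1 (borrow)
  1-0-1 → 0
  0-1 → 1 (borrow)
  1-0-1 → 0
  0-0 → 0
  0-0 → 0
  1-0 → 1

0b1000101001101010011010101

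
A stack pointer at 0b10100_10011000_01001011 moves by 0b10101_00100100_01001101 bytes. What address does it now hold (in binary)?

Add column by column in base 2, right to left:
  1+1 = 0 carry 1
  1+0+1 = 0 carry 1
  0+1+1 = 0 carry 1
  1+1+1 = 1 carry 1
  0+0+1 = 1
  0+0 = 0
  1+1 = 0 carry 1
  0+0+1 = 1
  0+0 = 0
  0+0 = 0
  0+1 = 1
  1+0 = 1
  1+0 = 1
  0+1 = 1
  0+0 = 0
  1+0 = 1
  0+1 = 1
  0+0 = 0
  1+1 = 0 carry 1
  0+0+1 = 1
  1+1 = 0 carry 1
  final carry 1

0b1010011011110010011000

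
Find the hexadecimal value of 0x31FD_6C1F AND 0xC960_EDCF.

0x01606C0F

AND each hex digit independently (no carries):
  3&C=0, 1&9=1, F&6=6, D&0=0, 6&E=6, C&D=C, 1&C=0, F&F=F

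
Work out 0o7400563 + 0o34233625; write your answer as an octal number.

0o43634410

Add column by column in base 8, right to left:
  3+5 = 0 carry 1
  6+2+1 = 1 carry 1
  5+6+1 = 4 carry 1
  0+3+1 = 4
  0+3 = 3
  4+2 = 6
  7+4 = 3 carry 1
  0+3+1 = 4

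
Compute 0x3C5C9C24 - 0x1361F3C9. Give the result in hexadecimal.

Subtract column by column in base 16:
  4-9 → B (borrow)
  2-C-1 → 5 (borrow)
  C-3-1 → 8
  9-F → A (borrow)
  C-1-1 → A
  5-6 → F (borrow)
  C-3-1 → 8
  3-1 → 2

0x28FAA85B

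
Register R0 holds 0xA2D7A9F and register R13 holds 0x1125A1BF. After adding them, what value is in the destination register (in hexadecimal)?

0x1B531C5E

Add column by column in base 16, right to left:
  F+F = E carry 1
  9+B+1 = 5 carry 1
  A+1+1 = C
  7+A = 1 carry 1
  D+5+1 = 3 carry 1
  2+2+1 = 5
  A+1 = B
  0+1 = 1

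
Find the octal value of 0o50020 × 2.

Multiply each base-8 digit by 2, carrying:
  0×2 = 0 → write 0
  2×2 = 4 → write 4
  0×2 = 0 → write 0
  0×2 = 0 → write 0
  5×2 = 10 → write 2 carry 1
  remaining carry: 1

0o120040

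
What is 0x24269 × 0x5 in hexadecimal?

Multiply each base-16 digit by 5, carrying:
  9×5 = 45 → write D carry 2
  6×5+2 = 32 → write 0 carry 2
  2×5+2 = 12 → write C
  4×5 = 20 → write 4 carry 1
  2×5+1 = 11 → write B

0xB4C0D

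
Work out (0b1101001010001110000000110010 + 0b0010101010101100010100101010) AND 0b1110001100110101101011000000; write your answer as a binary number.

0b1110000100110000000001000000

Add column by column in base 2, right to left:
  0+0 = 0
  1+1 = 0 carry 1
  0+0+1 = 1
  0+1 = 1
  1+0 = 1
  1+1 = 0 carry 1
  0+0+1 = 1
  0+0 = 0
  0+1 = 1
  0+0 = 0
  0+1 = 1
  0+0 = 0
  0+0 = 0
  1+0 = 1
  1+1 = 0 carry 1
  1+1+1 = 1 carry 1
  0+0+1 = 1
  0+1 = 1
  0+0 = 0
  1+1 = 0 carry 1
  0+0+1 = 1
  1+1 = 0 carry 1
  0+0+1 = 1
  0+1 = 1
  1+0 = 1
  0+1 = 1
  1+0 = 1
  1+0 = 1
Sum = 0b1111110100111010010101011100; now AND with 0b1110001100110101101011000000:
  1111110100111010010101011100
& 1110001100110101101011000000
= 1110000100110000000001000000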